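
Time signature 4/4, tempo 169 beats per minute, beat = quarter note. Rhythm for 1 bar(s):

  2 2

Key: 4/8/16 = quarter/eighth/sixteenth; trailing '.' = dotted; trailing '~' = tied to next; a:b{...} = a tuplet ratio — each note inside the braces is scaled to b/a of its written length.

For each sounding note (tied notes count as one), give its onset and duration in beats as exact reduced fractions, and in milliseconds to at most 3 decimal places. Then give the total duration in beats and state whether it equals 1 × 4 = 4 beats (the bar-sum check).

1) 0.0ms=0b +710.059ms=2b
2) 710.059ms=2b +710.059ms=2b
Σ=4b of 4 (169bpm 4/4) — PASS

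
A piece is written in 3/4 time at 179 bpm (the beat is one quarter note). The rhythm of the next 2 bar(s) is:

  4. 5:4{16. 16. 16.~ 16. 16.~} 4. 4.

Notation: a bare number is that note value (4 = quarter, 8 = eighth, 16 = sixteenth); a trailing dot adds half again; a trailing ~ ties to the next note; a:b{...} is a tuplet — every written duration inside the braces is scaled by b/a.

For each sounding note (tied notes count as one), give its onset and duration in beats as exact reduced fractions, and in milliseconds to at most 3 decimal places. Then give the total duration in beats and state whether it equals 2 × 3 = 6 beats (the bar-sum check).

1) 0.0ms=0b +502.793ms=3/2b
2) 502.793ms=3/2b +100.559ms=3/10b
3) 603.352ms=9/5b +100.559ms=3/10b
4) 703.911ms=21/10b +201.117ms=3/5b
5) 905.028ms=27/10b +603.352ms=9/5b
6) 1508.38ms=9/2b +502.793ms=3/2b
Σ=6b of 6 (179bpm 3/4) — PASS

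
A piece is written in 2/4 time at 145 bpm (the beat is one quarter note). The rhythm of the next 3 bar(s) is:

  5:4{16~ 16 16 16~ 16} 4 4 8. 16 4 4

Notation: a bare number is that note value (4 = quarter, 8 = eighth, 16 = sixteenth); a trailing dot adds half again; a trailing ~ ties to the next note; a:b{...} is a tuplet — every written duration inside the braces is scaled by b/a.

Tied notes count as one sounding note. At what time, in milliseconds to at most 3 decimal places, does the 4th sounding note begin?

1. 0.0ms @ 0 + 165.517ms (2/5)
2. 165.517ms @ 2/5 + 82.759ms (1/5)
3. 248.276ms @ 3/5 + 165.517ms (2/5)
4. 413.793ms @ 1 + 413.793ms (1)
5. 827.586ms @ 2 + 413.793ms (1)
6. 1241.379ms @ 3 + 310.345ms (3/4)
7. 1551.724ms @ 15/4 + 103.448ms (1/4)
8. 1655.172ms @ 4 + 413.793ms (1)
9. 2068.966ms @ 5 + 413.793ms (1)

note 4 onset = 1b = 413.793ms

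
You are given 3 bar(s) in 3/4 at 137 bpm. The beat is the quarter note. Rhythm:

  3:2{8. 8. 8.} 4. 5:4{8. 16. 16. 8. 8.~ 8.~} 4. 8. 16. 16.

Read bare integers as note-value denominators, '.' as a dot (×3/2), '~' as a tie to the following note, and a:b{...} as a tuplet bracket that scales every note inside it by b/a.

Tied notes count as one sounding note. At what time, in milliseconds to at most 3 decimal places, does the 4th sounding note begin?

note 4 onset = 3/2b = 656.934ms

1. 0.0ms @ 0 + 218.978ms (1/2)
2. 218.978ms @ 1/2 + 218.978ms (1/2)
3. 437.956ms @ 1 + 218.978ms (1/2)
4. 656.934ms @ 3/2 + 656.934ms (3/2)
5. 1313.869ms @ 3 + 262.774ms (3/5)
6. 1576.642ms @ 18/5 + 131.387ms (3/10)
7. 1708.029ms @ 39/10 + 131.387ms (3/10)
8. 1839.416ms @ 21/5 + 262.774ms (3/5)
9. 2102.19ms @ 24/5 + 1182.482ms (27/10)
10. 3284.672ms @ 15/2 + 328.467ms (3/4)
11. 3613.139ms @ 33/4 + 164.234ms (3/8)
12. 3777.372ms @ 69/8 + 164.234ms (3/8)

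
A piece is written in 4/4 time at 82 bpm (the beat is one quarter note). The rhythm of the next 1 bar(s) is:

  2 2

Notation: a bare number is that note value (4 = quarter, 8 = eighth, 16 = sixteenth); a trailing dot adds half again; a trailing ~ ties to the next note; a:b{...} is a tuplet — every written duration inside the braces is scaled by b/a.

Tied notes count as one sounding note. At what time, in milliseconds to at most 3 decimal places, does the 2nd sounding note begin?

1. 0.0ms @ 0 + 1463.415ms (2)
2. 1463.415ms @ 2 + 1463.415ms (2)

note 2 onset = 2b = 1463.415ms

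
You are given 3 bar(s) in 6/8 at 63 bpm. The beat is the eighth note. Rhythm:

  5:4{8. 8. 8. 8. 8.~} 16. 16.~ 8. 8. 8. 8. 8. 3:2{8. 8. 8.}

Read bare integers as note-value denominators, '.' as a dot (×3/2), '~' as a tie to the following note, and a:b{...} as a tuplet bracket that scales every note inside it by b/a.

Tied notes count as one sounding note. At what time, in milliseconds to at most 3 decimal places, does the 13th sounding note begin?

1. 0.0ms @ 0 + 1142.857ms (6/5)
2. 1142.857ms @ 6/5 + 1142.857ms (6/5)
3. 2285.714ms @ 12/5 + 1142.857ms (6/5)
4. 3428.571ms @ 18/5 + 1142.857ms (6/5)
5. 4571.429ms @ 24/5 + 1857.143ms (39/20)
6. 6428.571ms @ 27/4 + 2142.857ms (9/4)
7. 8571.429ms @ 9 + 1428.571ms (3/2)
8. 10000.0ms @ 21/2 + 1428.571ms (3/2)
9. 11428.571ms @ 12 + 1428.571ms (3/2)
10. 12857.143ms @ 27/2 + 1428.571ms (3/2)
11. 14285.714ms @ 15 + 952.381ms (1)
12. 15238.095ms @ 16 + 952.381ms (1)
13. 16190.476ms @ 17 + 952.381ms (1)

note 13 onset = 17b = 16190.476ms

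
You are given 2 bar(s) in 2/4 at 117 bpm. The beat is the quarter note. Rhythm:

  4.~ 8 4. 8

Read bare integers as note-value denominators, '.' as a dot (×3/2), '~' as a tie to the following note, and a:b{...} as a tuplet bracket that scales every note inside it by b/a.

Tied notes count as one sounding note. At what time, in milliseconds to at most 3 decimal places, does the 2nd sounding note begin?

note 2 onset = 2b = 1025.641ms

1. 0.0ms @ 0 + 1025.641ms (2)
2. 1025.641ms @ 2 + 769.231ms (3/2)
3. 1794.872ms @ 7/2 + 256.41ms (1/2)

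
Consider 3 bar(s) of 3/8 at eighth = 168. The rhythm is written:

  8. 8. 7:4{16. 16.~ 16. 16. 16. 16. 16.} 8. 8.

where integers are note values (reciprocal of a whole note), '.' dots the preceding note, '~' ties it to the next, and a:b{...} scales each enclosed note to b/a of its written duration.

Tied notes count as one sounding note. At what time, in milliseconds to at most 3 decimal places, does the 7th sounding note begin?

1. 0.0ms @ 0 + 535.714ms (3/2)
2. 535.714ms @ 3/2 + 535.714ms (3/2)
3. 1071.429ms @ 3 + 153.061ms (3/7)
4. 1224.49ms @ 24/7 + 306.122ms (6/7)
5. 1530.612ms @ 30/7 + 153.061ms (3/7)
6. 1683.673ms @ 33/7 + 153.061ms (3/7)
7. 1836.735ms @ 36/7 + 153.061ms (3/7)
8. 1989.796ms @ 39/7 + 153.061ms (3/7)
9. 2142.857ms @ 6 + 535.714ms (3/2)
10. 2678.571ms @ 15/2 + 535.714ms (3/2)

note 7 onset = 36/7b = 1836.735ms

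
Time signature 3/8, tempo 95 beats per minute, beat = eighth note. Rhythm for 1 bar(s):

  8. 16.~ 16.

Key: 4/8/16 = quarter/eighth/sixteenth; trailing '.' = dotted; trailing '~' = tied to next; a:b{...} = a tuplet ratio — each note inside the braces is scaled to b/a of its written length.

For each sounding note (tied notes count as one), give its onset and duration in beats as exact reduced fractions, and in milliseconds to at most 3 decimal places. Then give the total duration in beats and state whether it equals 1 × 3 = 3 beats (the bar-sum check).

1) 0.0ms=0b +947.368ms=3/2b
2) 947.368ms=3/2b +947.368ms=3/2b
Σ=3b of 3 (95bpm 3/8) — PASS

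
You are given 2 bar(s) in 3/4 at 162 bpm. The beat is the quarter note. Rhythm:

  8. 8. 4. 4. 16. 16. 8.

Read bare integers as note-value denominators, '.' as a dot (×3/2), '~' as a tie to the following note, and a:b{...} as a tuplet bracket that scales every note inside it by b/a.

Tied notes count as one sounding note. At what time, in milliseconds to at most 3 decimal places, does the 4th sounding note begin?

1. 0.0ms @ 0 + 277.778ms (3/4)
2. 277.778ms @ 3/4 + 277.778ms (3/4)
3. 555.556ms @ 3/2 + 555.556ms (3/2)
4. 1111.111ms @ 3 + 555.556ms (3/2)
5. 1666.667ms @ 9/2 + 138.889ms (3/8)
6. 1805.556ms @ 39/8 + 138.889ms (3/8)
7. 1944.444ms @ 21/4 + 277.778ms (3/4)

note 4 onset = 3b = 1111.111ms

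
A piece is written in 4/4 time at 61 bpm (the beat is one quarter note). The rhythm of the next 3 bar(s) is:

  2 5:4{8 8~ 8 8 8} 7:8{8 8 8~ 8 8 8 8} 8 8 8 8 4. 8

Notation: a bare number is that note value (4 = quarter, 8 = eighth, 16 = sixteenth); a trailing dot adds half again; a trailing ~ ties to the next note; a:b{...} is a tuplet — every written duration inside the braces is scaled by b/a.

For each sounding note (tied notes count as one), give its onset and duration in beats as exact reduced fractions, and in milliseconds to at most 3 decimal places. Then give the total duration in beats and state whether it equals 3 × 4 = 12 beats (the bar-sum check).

1) 0.0ms=0b +1967.213ms=2b
2) 1967.213ms=2b +393.443ms=2/5b
3) 2360.656ms=12/5b +786.885ms=4/5b
4) 3147.541ms=16/5b +393.443ms=2/5b
5) 3540.984ms=18/5b +393.443ms=2/5b
6) 3934.426ms=4b +562.061ms=4/7b
7) 4496.487ms=32/7b +562.061ms=4/7b
8) 5058.548ms=36/7b +1124.122ms=8/7b
9) 6182.67ms=44/7b +562.061ms=4/7b
10) 6744.731ms=48/7b +562.061ms=4/7b
11) 7306.792ms=52/7b +562.061ms=4/7b
12) 7868.852ms=8b +491.803ms=1/2b
13) 8360.656ms=17/2b +491.803ms=1/2b
14) 8852.459ms=9b +491.803ms=1/2b
15) 9344.262ms=19/2b +491.803ms=1/2b
16) 9836.066ms=10b +1475.41ms=3/2b
17) 11311.475ms=23/2b +491.803ms=1/2b
Σ=12b of 12 (61bpm 4/4) — PASS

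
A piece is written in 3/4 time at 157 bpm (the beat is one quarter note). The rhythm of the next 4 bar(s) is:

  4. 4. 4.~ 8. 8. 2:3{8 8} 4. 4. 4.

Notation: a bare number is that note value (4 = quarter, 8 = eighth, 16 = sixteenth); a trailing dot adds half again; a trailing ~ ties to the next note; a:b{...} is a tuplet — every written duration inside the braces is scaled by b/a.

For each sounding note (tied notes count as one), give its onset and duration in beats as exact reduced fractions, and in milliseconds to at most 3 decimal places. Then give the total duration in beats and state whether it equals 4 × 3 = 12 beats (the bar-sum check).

1) 0.0ms=0b +573.248ms=3/2b
2) 573.248ms=3/2b +573.248ms=3/2b
3) 1146.497ms=3b +859.873ms=9/4b
4) 2006.369ms=21/4b +286.624ms=3/4b
5) 2292.994ms=6b +286.624ms=3/4b
6) 2579.618ms=27/4b +286.624ms=3/4b
7) 2866.242ms=15/2b +573.248ms=3/2b
8) 3439.49ms=9b +573.248ms=3/2b
9) 4012.739ms=21/2b +573.248ms=3/2b
Σ=12b of 12 (157bpm 3/4) — PASS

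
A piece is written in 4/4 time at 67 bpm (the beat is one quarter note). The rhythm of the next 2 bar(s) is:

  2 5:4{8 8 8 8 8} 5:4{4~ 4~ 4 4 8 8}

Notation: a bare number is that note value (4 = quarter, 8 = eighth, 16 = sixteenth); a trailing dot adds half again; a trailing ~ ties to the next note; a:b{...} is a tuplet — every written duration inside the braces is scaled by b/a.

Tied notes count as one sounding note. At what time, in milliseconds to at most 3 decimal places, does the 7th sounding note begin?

note 7 onset = 4b = 3582.09ms

1. 0.0ms @ 0 + 1791.045ms (2)
2. 1791.045ms @ 2 + 358.209ms (2/5)
3. 2149.254ms @ 12/5 + 358.209ms (2/5)
4. 2507.463ms @ 14/5 + 358.209ms (2/5)
5. 2865.672ms @ 16/5 + 358.209ms (2/5)
6. 3223.881ms @ 18/5 + 358.209ms (2/5)
7. 3582.09ms @ 4 + 2149.254ms (12/5)
8. 5731.343ms @ 32/5 + 716.418ms (4/5)
9. 6447.761ms @ 36/5 + 358.209ms (2/5)
10. 6805.97ms @ 38/5 + 358.209ms (2/5)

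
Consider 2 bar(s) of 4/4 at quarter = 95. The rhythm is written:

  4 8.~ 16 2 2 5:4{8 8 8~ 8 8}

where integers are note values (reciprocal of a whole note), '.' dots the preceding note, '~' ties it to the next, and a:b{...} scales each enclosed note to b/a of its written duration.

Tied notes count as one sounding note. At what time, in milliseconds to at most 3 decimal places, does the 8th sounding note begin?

1. 0.0ms @ 0 + 631.579ms (1)
2. 631.579ms @ 1 + 631.579ms (1)
3. 1263.158ms @ 2 + 1263.158ms (2)
4. 2526.316ms @ 4 + 1263.158ms (2)
5. 3789.474ms @ 6 + 252.632ms (2/5)
6. 4042.105ms @ 32/5 + 252.632ms (2/5)
7. 4294.737ms @ 34/5 + 505.263ms (4/5)
8. 4800.0ms @ 38/5 + 252.632ms (2/5)

note 8 onset = 38/5b = 4800.0ms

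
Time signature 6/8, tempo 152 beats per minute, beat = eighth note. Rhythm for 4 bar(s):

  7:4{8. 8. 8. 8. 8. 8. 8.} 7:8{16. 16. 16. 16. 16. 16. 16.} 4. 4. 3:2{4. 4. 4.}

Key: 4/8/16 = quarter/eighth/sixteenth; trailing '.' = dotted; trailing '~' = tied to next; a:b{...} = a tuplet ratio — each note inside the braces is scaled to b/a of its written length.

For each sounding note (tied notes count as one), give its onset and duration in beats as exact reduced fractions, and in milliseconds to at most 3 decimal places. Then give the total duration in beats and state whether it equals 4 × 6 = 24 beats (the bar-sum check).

1) 0.0ms=0b +338.346ms=6/7b
2) 338.346ms=6/7b +338.346ms=6/7b
3) 676.692ms=12/7b +338.346ms=6/7b
4) 1015.038ms=18/7b +338.346ms=6/7b
5) 1353.383ms=24/7b +338.346ms=6/7b
6) 1691.729ms=30/7b +338.346ms=6/7b
7) 2030.075ms=36/7b +338.346ms=6/7b
8) 2368.421ms=6b +338.346ms=6/7b
9) 2706.767ms=48/7b +338.346ms=6/7b
10) 3045.113ms=54/7b +338.346ms=6/7b
11) 3383.459ms=60/7b +338.346ms=6/7b
12) 3721.805ms=66/7b +338.346ms=6/7b
13) 4060.15ms=72/7b +338.346ms=6/7b
14) 4398.496ms=78/7b +338.346ms=6/7b
15) 4736.842ms=12b +1184.211ms=3b
16) 5921.053ms=15b +1184.211ms=3b
17) 7105.263ms=18b +789.474ms=2b
18) 7894.737ms=20b +789.474ms=2b
19) 8684.211ms=22b +789.474ms=2b
Σ=24b of 24 (152bpm 6/8) — PASS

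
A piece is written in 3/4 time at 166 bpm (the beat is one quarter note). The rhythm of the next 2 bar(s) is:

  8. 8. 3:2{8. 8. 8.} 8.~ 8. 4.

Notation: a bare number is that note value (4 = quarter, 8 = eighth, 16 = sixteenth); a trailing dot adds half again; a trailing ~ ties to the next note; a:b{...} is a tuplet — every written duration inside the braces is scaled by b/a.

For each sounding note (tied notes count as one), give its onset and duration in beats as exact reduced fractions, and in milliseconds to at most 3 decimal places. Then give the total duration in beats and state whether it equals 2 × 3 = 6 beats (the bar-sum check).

1) 0.0ms=0b +271.084ms=3/4b
2) 271.084ms=3/4b +271.084ms=3/4b
3) 542.169ms=3/2b +180.723ms=1/2b
4) 722.892ms=2b +180.723ms=1/2b
5) 903.614ms=5/2b +180.723ms=1/2b
6) 1084.337ms=3b +542.169ms=3/2b
7) 1626.506ms=9/2b +542.169ms=3/2b
Σ=6b of 6 (166bpm 3/4) — PASS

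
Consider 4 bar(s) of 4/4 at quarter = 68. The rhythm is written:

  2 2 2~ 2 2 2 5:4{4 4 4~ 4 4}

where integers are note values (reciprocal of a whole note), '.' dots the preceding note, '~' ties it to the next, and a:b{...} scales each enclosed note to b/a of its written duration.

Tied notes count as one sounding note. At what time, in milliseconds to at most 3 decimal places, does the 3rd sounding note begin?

1. 0.0ms @ 0 + 1764.706ms (2)
2. 1764.706ms @ 2 + 1764.706ms (2)
3. 3529.412ms @ 4 + 3529.412ms (4)
4. 7058.824ms @ 8 + 1764.706ms (2)
5. 8823.529ms @ 10 + 1764.706ms (2)
6. 10588.235ms @ 12 + 705.882ms (4/5)
7. 11294.118ms @ 64/5 + 705.882ms (4/5)
8. 12000.0ms @ 68/5 + 1411.765ms (8/5)
9. 13411.765ms @ 76/5 + 705.882ms (4/5)

note 3 onset = 4b = 3529.412ms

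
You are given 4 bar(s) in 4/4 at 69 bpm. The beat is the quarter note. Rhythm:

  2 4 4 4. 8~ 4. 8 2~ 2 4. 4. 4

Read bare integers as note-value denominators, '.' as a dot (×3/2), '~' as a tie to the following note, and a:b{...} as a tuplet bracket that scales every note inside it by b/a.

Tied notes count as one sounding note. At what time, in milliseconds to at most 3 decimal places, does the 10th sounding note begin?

1. 0.0ms @ 0 + 1739.13ms (2)
2. 1739.13ms @ 2 + 869.565ms (1)
3. 2608.696ms @ 3 + 869.565ms (1)
4. 3478.261ms @ 4 + 1304.348ms (3/2)
5. 4782.609ms @ 11/2 + 1739.13ms (2)
6. 6521.739ms @ 15/2 + 434.783ms (1/2)
7. 6956.522ms @ 8 + 3478.261ms (4)
8. 10434.783ms @ 12 + 1304.348ms (3/2)
9. 11739.13ms @ 27/2 + 1304.348ms (3/2)
10. 13043.478ms @ 15 + 869.565ms (1)

note 10 onset = 15b = 13043.478ms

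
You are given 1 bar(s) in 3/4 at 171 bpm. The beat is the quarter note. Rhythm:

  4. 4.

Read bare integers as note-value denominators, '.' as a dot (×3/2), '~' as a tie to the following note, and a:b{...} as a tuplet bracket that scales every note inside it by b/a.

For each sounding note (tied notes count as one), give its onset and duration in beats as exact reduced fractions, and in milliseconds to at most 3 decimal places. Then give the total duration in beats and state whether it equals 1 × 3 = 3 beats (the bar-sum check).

1) 0.0ms=0b +526.316ms=3/2b
2) 526.316ms=3/2b +526.316ms=3/2b
Σ=3b of 3 (171bpm 3/4) — PASS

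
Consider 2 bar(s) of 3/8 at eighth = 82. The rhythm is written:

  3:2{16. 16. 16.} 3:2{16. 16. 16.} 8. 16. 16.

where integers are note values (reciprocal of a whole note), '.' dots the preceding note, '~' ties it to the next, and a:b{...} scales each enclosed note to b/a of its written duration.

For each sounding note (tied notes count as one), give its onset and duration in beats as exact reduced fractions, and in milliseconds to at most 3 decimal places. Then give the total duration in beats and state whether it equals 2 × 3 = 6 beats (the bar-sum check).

1) 0.0ms=0b +365.854ms=1/2b
2) 365.854ms=1/2b +365.854ms=1/2b
3) 731.707ms=1b +365.854ms=1/2b
4) 1097.561ms=3/2b +365.854ms=1/2b
5) 1463.415ms=2b +365.854ms=1/2b
6) 1829.268ms=5/2b +365.854ms=1/2b
7) 2195.122ms=3b +1097.561ms=3/2b
8) 3292.683ms=9/2b +548.78ms=3/4b
9) 3841.463ms=21/4b +548.78ms=3/4b
Σ=6b of 6 (82bpm 3/8) — PASS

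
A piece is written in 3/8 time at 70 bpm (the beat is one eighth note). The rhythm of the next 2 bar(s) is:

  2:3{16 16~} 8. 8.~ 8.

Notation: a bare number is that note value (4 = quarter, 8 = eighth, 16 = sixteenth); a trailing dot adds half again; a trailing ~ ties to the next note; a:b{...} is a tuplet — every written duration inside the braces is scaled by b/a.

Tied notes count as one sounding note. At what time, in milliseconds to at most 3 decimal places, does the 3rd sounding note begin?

note 3 onset = 3b = 2571.429ms

1. 0.0ms @ 0 + 642.857ms (3/4)
2. 642.857ms @ 3/4 + 1928.571ms (9/4)
3. 2571.429ms @ 3 + 2571.429ms (3)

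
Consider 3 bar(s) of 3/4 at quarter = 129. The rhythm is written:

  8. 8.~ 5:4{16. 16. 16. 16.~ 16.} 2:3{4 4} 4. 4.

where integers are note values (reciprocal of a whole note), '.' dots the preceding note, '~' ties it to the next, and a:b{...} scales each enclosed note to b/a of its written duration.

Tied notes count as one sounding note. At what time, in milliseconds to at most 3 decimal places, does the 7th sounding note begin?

note 7 onset = 9/2b = 2093.023ms

1. 0.0ms @ 0 + 348.837ms (3/4)
2. 348.837ms @ 3/4 + 488.372ms (21/20)
3. 837.209ms @ 9/5 + 139.535ms (3/10)
4. 976.744ms @ 21/10 + 139.535ms (3/10)
5. 1116.279ms @ 12/5 + 279.07ms (3/5)
6. 1395.349ms @ 3 + 697.674ms (3/2)
7. 2093.023ms @ 9/2 + 697.674ms (3/2)
8. 2790.698ms @ 6 + 697.674ms (3/2)
9. 3488.372ms @ 15/2 + 697.674ms (3/2)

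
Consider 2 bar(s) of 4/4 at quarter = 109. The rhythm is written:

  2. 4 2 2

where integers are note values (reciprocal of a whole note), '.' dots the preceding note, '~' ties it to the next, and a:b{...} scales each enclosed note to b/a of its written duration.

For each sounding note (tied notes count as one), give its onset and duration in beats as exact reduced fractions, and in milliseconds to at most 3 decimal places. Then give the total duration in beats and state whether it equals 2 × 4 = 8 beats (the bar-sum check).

1) 0.0ms=0b +1651.376ms=3b
2) 1651.376ms=3b +550.459ms=1b
3) 2201.835ms=4b +1100.917ms=2b
4) 3302.752ms=6b +1100.917ms=2b
Σ=8b of 8 (109bpm 4/4) — PASS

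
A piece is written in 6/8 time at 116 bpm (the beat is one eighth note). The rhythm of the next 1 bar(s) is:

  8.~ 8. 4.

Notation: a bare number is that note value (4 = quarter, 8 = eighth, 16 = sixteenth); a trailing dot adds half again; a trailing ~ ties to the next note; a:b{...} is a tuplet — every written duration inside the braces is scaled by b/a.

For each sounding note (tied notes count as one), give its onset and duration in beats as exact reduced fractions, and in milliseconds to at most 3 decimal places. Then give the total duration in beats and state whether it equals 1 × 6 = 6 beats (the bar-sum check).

1) 0.0ms=0b +1551.724ms=3b
2) 1551.724ms=3b +1551.724ms=3b
Σ=6b of 6 (116bpm 6/8) — PASS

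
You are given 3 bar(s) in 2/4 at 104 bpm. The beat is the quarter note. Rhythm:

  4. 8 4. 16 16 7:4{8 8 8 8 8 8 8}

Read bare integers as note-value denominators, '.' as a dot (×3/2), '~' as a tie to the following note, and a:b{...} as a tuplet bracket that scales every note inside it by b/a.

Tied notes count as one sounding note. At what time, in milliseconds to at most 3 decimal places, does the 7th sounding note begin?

1. 0.0ms @ 0 + 865.385ms (3/2)
2. 865.385ms @ 3/2 + 288.462ms (1/2)
3. 1153.846ms @ 2 + 865.385ms (3/2)
4. 2019.231ms @ 7/2 + 144.231ms (1/4)
5. 2163.462ms @ 15/4 + 144.231ms (1/4)
6. 2307.692ms @ 4 + 164.835ms (2/7)
7. 2472.527ms @ 30/7 + 164.835ms (2/7)
8. 2637.363ms @ 32/7 + 164.835ms (2/7)
9. 2802.198ms @ 34/7 + 164.835ms (2/7)
10. 2967.033ms @ 36/7 + 164.835ms (2/7)
11. 3131.868ms @ 38/7 + 164.835ms (2/7)
12. 3296.703ms @ 40/7 + 164.835ms (2/7)

note 7 onset = 30/7b = 2472.527ms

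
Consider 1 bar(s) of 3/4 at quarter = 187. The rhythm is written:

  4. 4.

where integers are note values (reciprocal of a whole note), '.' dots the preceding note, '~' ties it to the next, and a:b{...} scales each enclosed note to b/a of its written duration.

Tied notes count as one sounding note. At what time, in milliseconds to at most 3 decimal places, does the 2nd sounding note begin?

1. 0.0ms @ 0 + 481.283ms (3/2)
2. 481.283ms @ 3/2 + 481.283ms (3/2)

note 2 onset = 3/2b = 481.283ms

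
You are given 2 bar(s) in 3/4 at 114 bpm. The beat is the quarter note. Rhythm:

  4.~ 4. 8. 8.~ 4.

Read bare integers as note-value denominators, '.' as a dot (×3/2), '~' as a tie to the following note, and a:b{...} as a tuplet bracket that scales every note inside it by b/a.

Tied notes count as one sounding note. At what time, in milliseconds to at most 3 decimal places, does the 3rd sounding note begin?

note 3 onset = 15/4b = 1973.684ms

1. 0.0ms @ 0 + 1578.947ms (3)
2. 1578.947ms @ 3 + 394.737ms (3/4)
3. 1973.684ms @ 15/4 + 1184.211ms (9/4)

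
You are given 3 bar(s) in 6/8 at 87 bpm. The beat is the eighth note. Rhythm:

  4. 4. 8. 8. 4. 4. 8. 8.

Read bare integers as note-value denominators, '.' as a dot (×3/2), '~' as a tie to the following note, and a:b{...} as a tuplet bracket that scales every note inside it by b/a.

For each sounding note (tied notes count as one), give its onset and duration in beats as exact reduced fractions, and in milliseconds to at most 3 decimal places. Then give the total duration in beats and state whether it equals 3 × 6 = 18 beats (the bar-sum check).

1) 0.0ms=0b +2068.966ms=3b
2) 2068.966ms=3b +2068.966ms=3b
3) 4137.931ms=6b +1034.483ms=3/2b
4) 5172.414ms=15/2b +1034.483ms=3/2b
5) 6206.897ms=9b +2068.966ms=3b
6) 8275.862ms=12b +2068.966ms=3b
7) 10344.828ms=15b +1034.483ms=3/2b
8) 11379.31ms=33/2b +1034.483ms=3/2b
Σ=18b of 18 (87bpm 6/8) — PASS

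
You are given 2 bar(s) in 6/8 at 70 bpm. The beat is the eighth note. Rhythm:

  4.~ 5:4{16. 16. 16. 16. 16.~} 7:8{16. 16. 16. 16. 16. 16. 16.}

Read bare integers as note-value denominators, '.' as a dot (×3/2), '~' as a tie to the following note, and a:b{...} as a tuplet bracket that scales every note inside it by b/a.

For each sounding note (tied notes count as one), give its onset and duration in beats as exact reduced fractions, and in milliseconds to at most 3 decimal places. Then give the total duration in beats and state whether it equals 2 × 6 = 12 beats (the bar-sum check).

1) 0.0ms=0b +3085.714ms=18/5b
2) 3085.714ms=18/5b +514.286ms=3/5b
3) 3600.0ms=21/5b +514.286ms=3/5b
4) 4114.286ms=24/5b +514.286ms=3/5b
5) 4628.571ms=27/5b +1248.98ms=51/35b
6) 5877.551ms=48/7b +734.694ms=6/7b
7) 6612.245ms=54/7b +734.694ms=6/7b
8) 7346.939ms=60/7b +734.694ms=6/7b
9) 8081.633ms=66/7b +734.694ms=6/7b
10) 8816.327ms=72/7b +734.694ms=6/7b
11) 9551.02ms=78/7b +734.694ms=6/7b
Σ=12b of 12 (70bpm 6/8) — PASS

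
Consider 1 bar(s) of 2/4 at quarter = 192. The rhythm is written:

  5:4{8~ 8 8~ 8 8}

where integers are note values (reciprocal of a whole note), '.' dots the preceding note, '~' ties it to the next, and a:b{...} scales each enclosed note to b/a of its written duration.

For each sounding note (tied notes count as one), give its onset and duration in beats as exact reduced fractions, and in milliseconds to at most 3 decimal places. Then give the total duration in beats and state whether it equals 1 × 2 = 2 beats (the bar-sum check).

1) 0.0ms=0b +250.0ms=4/5b
2) 250.0ms=4/5b +250.0ms=4/5b
3) 500.0ms=8/5b +125.0ms=2/5b
Σ=2b of 2 (192bpm 2/4) — PASS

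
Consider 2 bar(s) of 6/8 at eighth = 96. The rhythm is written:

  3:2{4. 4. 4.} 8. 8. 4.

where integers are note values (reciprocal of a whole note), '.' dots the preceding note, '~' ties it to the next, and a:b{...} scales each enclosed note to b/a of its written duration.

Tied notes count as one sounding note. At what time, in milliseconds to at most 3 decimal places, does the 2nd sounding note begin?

note 2 onset = 2b = 1250.0ms

1. 0.0ms @ 0 + 1250.0ms (2)
2. 1250.0ms @ 2 + 1250.0ms (2)
3. 2500.0ms @ 4 + 1250.0ms (2)
4. 3750.0ms @ 6 + 937.5ms (3/2)
5. 4687.5ms @ 15/2 + 937.5ms (3/2)
6. 5625.0ms @ 9 + 1875.0ms (3)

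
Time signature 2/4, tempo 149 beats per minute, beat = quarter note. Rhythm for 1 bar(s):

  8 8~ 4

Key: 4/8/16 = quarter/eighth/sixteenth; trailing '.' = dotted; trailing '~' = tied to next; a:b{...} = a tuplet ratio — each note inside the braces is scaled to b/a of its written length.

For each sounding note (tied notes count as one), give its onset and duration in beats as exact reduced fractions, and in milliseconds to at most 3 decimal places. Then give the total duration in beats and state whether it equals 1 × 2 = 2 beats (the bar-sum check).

1) 0.0ms=0b +201.342ms=1/2b
2) 201.342ms=1/2b +604.027ms=3/2b
Σ=2b of 2 (149bpm 2/4) — PASS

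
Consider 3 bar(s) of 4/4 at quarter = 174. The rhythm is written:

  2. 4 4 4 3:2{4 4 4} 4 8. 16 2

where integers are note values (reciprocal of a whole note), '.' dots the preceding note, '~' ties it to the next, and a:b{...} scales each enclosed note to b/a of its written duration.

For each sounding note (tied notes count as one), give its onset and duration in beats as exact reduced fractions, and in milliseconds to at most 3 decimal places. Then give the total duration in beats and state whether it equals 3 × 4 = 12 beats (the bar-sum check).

1) 0.0ms=0b +1034.483ms=3b
2) 1034.483ms=3b +344.828ms=1b
3) 1379.31ms=4b +344.828ms=1b
4) 1724.138ms=5b +344.828ms=1b
5) 2068.966ms=6b +229.885ms=2/3b
6) 2298.851ms=20/3b +229.885ms=2/3b
7) 2528.736ms=22/3b +229.885ms=2/3b
8) 2758.621ms=8b +344.828ms=1b
9) 3103.448ms=9b +258.621ms=3/4b
10) 3362.069ms=39/4b +86.207ms=1/4b
11) 3448.276ms=10b +689.655ms=2b
Σ=12b of 12 (174bpm 4/4) — PASS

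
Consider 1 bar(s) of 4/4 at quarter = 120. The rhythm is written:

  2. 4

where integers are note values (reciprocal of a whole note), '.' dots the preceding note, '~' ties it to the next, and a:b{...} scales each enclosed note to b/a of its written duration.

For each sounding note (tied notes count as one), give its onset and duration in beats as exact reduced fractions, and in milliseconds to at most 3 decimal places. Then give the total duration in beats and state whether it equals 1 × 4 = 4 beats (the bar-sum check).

1) 0.0ms=0b +1500.0ms=3b
2) 1500.0ms=3b +500.0ms=1b
Σ=4b of 4 (120bpm 4/4) — PASS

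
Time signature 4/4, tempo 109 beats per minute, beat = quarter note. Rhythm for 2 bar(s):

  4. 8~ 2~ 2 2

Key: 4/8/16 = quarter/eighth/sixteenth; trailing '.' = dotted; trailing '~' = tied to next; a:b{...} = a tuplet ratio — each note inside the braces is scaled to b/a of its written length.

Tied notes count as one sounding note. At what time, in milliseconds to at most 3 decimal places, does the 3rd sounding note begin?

note 3 onset = 6b = 3302.752ms

1. 0.0ms @ 0 + 825.688ms (3/2)
2. 825.688ms @ 3/2 + 2477.064ms (9/2)
3. 3302.752ms @ 6 + 1100.917ms (2)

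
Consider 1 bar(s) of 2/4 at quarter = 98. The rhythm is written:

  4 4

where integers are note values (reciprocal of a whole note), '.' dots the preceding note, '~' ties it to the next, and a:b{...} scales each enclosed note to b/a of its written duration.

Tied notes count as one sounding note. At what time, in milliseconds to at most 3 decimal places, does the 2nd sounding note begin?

1. 0.0ms @ 0 + 612.245ms (1)
2. 612.245ms @ 1 + 612.245ms (1)

note 2 onset = 1b = 612.245ms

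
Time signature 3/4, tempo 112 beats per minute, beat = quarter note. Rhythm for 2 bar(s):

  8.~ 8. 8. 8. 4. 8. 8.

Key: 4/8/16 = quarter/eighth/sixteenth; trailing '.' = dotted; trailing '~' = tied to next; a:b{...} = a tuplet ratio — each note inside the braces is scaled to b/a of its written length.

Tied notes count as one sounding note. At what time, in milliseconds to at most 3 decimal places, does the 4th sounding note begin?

note 4 onset = 3b = 1607.143ms

1. 0.0ms @ 0 + 803.571ms (3/2)
2. 803.571ms @ 3/2 + 401.786ms (3/4)
3. 1205.357ms @ 9/4 + 401.786ms (3/4)
4. 1607.143ms @ 3 + 803.571ms (3/2)
5. 2410.714ms @ 9/2 + 401.786ms (3/4)
6. 2812.5ms @ 21/4 + 401.786ms (3/4)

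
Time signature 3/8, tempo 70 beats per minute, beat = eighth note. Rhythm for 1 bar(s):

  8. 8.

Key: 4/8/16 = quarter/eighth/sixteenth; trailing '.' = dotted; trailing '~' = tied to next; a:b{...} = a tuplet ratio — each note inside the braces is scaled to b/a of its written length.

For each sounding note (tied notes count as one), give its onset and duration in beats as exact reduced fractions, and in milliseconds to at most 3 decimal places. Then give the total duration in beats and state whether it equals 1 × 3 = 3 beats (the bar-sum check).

1) 0.0ms=0b +1285.714ms=3/2b
2) 1285.714ms=3/2b +1285.714ms=3/2b
Σ=3b of 3 (70bpm 3/8) — PASS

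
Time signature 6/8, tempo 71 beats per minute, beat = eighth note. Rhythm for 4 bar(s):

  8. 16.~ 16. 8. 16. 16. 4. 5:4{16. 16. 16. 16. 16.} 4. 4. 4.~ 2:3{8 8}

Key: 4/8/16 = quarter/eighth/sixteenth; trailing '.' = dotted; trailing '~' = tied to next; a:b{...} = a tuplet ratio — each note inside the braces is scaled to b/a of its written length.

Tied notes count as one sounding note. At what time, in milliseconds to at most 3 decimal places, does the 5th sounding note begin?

note 5 onset = 21/4b = 4436.62ms

1. 0.0ms @ 0 + 1267.606ms (3/2)
2. 1267.606ms @ 3/2 + 1267.606ms (3/2)
3. 2535.211ms @ 3 + 1267.606ms (3/2)
4. 3802.817ms @ 9/2 + 633.803ms (3/4)
5. 4436.62ms @ 21/4 + 633.803ms (3/4)
6. 5070.423ms @ 6 + 2535.211ms (3)
7. 7605.634ms @ 9 + 507.042ms (3/5)
8. 8112.676ms @ 48/5 + 507.042ms (3/5)
9. 8619.718ms @ 51/5 + 507.042ms (3/5)
10. 9126.761ms @ 54/5 + 507.042ms (3/5)
11. 9633.803ms @ 57/5 + 507.042ms (3/5)
12. 10140.845ms @ 12 + 2535.211ms (3)
13. 12676.056ms @ 15 + 2535.211ms (3)
14. 15211.268ms @ 18 + 3802.817ms (9/2)
15. 19014.085ms @ 45/2 + 1267.606ms (3/2)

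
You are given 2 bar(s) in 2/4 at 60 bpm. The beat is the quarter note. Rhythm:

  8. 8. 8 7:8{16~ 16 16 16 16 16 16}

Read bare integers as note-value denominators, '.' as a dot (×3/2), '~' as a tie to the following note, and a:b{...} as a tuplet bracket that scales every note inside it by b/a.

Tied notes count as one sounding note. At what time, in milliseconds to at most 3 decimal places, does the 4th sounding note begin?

note 4 onset = 2b = 2000.0ms

1. 0.0ms @ 0 + 750.0ms (3/4)
2. 750.0ms @ 3/4 + 750.0ms (3/4)
3. 1500.0ms @ 3/2 + 500.0ms (1/2)
4. 2000.0ms @ 2 + 571.429ms (4/7)
5. 2571.429ms @ 18/7 + 285.714ms (2/7)
6. 2857.143ms @ 20/7 + 285.714ms (2/7)
7. 3142.857ms @ 22/7 + 285.714ms (2/7)
8. 3428.571ms @ 24/7 + 285.714ms (2/7)
9. 3714.286ms @ 26/7 + 285.714ms (2/7)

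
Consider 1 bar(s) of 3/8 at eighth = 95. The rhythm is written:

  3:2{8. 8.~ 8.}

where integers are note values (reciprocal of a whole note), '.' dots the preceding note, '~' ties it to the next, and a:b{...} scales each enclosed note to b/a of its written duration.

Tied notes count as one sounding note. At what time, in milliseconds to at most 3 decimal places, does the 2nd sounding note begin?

1. 0.0ms @ 0 + 631.579ms (1)
2. 631.579ms @ 1 + 1263.158ms (2)

note 2 onset = 1b = 631.579ms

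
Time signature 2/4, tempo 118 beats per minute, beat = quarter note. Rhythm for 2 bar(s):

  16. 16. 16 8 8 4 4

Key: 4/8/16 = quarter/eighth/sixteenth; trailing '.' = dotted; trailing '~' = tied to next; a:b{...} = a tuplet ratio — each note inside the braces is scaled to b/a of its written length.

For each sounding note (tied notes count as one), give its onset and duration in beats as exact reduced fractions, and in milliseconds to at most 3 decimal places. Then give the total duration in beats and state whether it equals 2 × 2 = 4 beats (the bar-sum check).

1) 0.0ms=0b +190.678ms=3/8b
2) 190.678ms=3/8b +190.678ms=3/8b
3) 381.356ms=3/4b +127.119ms=1/4b
4) 508.475ms=1b +254.237ms=1/2b
5) 762.712ms=3/2b +254.237ms=1/2b
6) 1016.949ms=2b +508.475ms=1b
7) 1525.424ms=3b +508.475ms=1b
Σ=4b of 4 (118bpm 2/4) — PASS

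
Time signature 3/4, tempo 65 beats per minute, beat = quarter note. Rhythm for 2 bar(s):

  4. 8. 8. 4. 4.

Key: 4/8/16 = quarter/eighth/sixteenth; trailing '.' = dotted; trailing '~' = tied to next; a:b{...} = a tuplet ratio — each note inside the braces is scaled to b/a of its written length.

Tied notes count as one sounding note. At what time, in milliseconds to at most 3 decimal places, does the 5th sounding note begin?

1. 0.0ms @ 0 + 1384.615ms (3/2)
2. 1384.615ms @ 3/2 + 692.308ms (3/4)
3. 2076.923ms @ 9/4 + 692.308ms (3/4)
4. 2769.231ms @ 3 + 1384.615ms (3/2)
5. 4153.846ms @ 9/2 + 1384.615ms (3/2)

note 5 onset = 9/2b = 4153.846ms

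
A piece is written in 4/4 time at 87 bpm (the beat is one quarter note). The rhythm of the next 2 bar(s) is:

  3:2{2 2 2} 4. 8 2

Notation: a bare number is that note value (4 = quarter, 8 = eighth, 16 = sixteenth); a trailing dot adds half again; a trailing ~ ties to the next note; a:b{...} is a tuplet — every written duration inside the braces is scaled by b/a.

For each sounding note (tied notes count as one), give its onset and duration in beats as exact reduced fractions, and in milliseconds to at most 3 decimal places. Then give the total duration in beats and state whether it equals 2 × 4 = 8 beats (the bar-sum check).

1) 0.0ms=0b +919.54ms=4/3b
2) 919.54ms=4/3b +919.54ms=4/3b
3) 1839.08ms=8/3b +919.54ms=4/3b
4) 2758.621ms=4b +1034.483ms=3/2b
5) 3793.103ms=11/2b +344.828ms=1/2b
6) 4137.931ms=6b +1379.31ms=2b
Σ=8b of 8 (87bpm 4/4) — PASS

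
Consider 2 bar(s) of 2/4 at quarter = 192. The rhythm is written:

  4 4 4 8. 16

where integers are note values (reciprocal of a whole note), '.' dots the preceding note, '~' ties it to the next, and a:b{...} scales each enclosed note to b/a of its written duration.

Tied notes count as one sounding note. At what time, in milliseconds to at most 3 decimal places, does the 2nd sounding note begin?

note 2 onset = 1b = 312.5ms

1. 0.0ms @ 0 + 312.5ms (1)
2. 312.5ms @ 1 + 312.5ms (1)
3. 625.0ms @ 2 + 312.5ms (1)
4. 937.5ms @ 3 + 234.375ms (3/4)
5. 1171.875ms @ 15/4 + 78.125ms (1/4)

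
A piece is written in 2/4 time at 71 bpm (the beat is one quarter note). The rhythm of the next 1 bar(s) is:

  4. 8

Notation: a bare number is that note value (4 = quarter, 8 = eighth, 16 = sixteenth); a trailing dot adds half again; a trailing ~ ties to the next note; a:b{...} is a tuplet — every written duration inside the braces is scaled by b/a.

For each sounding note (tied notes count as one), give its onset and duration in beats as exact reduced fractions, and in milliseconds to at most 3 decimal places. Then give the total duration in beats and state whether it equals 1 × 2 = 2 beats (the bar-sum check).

1) 0.0ms=0b +1267.606ms=3/2b
2) 1267.606ms=3/2b +422.535ms=1/2b
Σ=2b of 2 (71bpm 2/4) — PASS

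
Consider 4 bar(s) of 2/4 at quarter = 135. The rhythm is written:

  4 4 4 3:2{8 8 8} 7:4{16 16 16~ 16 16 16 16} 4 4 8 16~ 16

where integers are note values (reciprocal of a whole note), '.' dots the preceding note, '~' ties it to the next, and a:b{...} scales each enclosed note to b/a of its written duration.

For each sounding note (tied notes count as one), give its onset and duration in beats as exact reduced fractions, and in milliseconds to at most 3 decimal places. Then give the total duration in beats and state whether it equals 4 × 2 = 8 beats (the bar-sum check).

1) 0.0ms=0b +444.444ms=1b
2) 444.444ms=1b +444.444ms=1b
3) 888.889ms=2b +444.444ms=1b
4) 1333.333ms=3b +148.148ms=1/3b
5) 1481.481ms=10/3b +148.148ms=1/3b
6) 1629.63ms=11/3b +148.148ms=1/3b
7) 1777.778ms=4b +63.492ms=1/7b
8) 1841.27ms=29/7b +63.492ms=1/7b
9) 1904.762ms=30/7b +126.984ms=2/7b
10) 2031.746ms=32/7b +63.492ms=1/7b
11) 2095.238ms=33/7b +63.492ms=1/7b
12) 2158.73ms=34/7b +63.492ms=1/7b
13) 2222.222ms=5b +444.444ms=1b
14) 2666.667ms=6b +444.444ms=1b
15) 3111.111ms=7b +222.222ms=1/2b
16) 3333.333ms=15/2b +222.222ms=1/2b
Σ=8b of 8 (135bpm 2/4) — PASS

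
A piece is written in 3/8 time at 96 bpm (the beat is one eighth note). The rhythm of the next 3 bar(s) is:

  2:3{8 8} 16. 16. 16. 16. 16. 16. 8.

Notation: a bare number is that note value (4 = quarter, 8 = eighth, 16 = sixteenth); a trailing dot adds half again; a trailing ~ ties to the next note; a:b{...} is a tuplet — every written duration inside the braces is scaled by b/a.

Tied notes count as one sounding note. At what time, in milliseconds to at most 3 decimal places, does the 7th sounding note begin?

note 7 onset = 6b = 3750.0ms

1. 0.0ms @ 0 + 937.5ms (3/2)
2. 937.5ms @ 3/2 + 937.5ms (3/2)
3. 1875.0ms @ 3 + 468.75ms (3/4)
4. 2343.75ms @ 15/4 + 468.75ms (3/4)
5. 2812.5ms @ 9/2 + 468.75ms (3/4)
6. 3281.25ms @ 21/4 + 468.75ms (3/4)
7. 3750.0ms @ 6 + 468.75ms (3/4)
8. 4218.75ms @ 27/4 + 468.75ms (3/4)
9. 4687.5ms @ 15/2 + 937.5ms (3/2)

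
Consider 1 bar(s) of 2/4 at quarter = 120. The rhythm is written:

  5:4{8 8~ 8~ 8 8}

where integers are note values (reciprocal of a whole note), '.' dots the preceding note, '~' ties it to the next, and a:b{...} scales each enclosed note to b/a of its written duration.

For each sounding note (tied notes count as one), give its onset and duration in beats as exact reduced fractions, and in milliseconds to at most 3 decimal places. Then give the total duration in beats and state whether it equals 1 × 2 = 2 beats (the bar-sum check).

1) 0.0ms=0b +200.0ms=2/5b
2) 200.0ms=2/5b +600.0ms=6/5b
3) 800.0ms=8/5b +200.0ms=2/5b
Σ=2b of 2 (120bpm 2/4) — PASS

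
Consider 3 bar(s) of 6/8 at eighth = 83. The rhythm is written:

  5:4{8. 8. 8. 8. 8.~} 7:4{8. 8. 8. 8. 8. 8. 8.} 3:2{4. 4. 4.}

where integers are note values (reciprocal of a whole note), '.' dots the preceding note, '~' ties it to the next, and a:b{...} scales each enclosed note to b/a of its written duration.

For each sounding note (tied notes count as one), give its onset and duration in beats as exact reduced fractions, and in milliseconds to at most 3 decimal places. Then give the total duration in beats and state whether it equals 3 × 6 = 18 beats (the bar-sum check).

1) 0.0ms=0b +867.47ms=6/5b
2) 867.47ms=6/5b +867.47ms=6/5b
3) 1734.94ms=12/5b +867.47ms=6/5b
4) 2602.41ms=18/5b +867.47ms=6/5b
5) 3469.88ms=24/5b +1487.091ms=72/35b
6) 4956.971ms=48/7b +619.621ms=6/7b
7) 5576.592ms=54/7b +619.621ms=6/7b
8) 6196.213ms=60/7b +619.621ms=6/7b
9) 6815.835ms=66/7b +619.621ms=6/7b
10) 7435.456ms=72/7b +619.621ms=6/7b
11) 8055.077ms=78/7b +619.621ms=6/7b
12) 8674.699ms=12b +1445.783ms=2b
13) 10120.482ms=14b +1445.783ms=2b
14) 11566.265ms=16b +1445.783ms=2b
Σ=18b of 18 (83bpm 6/8) — PASS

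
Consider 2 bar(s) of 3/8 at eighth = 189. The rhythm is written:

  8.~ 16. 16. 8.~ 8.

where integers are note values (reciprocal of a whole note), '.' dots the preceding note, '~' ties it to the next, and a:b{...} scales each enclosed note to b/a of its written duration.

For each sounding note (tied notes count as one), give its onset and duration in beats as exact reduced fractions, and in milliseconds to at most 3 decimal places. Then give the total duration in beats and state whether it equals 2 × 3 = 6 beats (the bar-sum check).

1) 0.0ms=0b +714.286ms=9/4b
2) 714.286ms=9/4b +238.095ms=3/4b
3) 952.381ms=3b +952.381ms=3b
Σ=6b of 6 (189bpm 3/8) — PASS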